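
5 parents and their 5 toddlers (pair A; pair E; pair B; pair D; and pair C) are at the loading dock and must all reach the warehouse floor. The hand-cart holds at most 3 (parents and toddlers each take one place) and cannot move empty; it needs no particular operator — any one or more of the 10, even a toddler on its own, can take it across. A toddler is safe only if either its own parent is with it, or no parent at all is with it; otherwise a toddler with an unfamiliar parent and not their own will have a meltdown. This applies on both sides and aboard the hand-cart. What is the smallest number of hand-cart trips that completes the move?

11

Counting alone: each trip to the warehouse floor takes at most 3 across and each return brings at least 1 back, so after t trips out (and t−1 returns) at most 3t − (t−1) of the 10 are across; that first reaches 10 at t = 5, so at least 9 crossings are needed.
The safety rule pushes this higher. Following every safe sequence of crossings, the most of the 10 that can be at the warehouse floor as the hand-cart arrives there on crossing 9 is 9 — never all 10.
So no plan with fewer than 11 crossings exists, and this one achieves 11:
1. parent A and toddler A cross → the warehouse floor.
2. parent A crosses ← the loading dock.
3. toddler B, toddler D, and toddler E cross → the warehouse floor.
4. toddler A crosses ← the loading dock.
5. parent B, parent D, and parent E cross → the warehouse floor.
6. parent E and toddler E cross ← the loading dock.
7. parent A, parent C, and parent E cross → the warehouse floor.
8. toddler B crosses ← the loading dock.
9. toddler A and toddler E cross → the warehouse floor.
10. toddler A crosses ← the loading dock.
11. toddler A, toddler B, and toddler C cross → the warehouse floor.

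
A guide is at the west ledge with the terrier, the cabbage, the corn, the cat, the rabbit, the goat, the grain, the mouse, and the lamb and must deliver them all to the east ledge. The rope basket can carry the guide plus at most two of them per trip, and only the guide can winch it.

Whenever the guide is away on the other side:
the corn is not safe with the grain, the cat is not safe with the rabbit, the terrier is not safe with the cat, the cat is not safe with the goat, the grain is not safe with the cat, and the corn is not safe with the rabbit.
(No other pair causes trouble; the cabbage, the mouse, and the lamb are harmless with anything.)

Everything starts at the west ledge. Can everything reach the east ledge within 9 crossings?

No

Counting alone: the guide can take at most 2 across per trip to the east ledge, so moving all 9 needs at least 5 loaded trips out, with a return between consecutive ones — at least 9 crossings.
The safety rule pushes this higher. Following every safe sequence of crossings, the most of the 9 that can be at the east ledge as the rope basket arrives there on crossing 9 is 8 — never all 9.
So the move cannot be finished within 9 crossings. (The shortest complete plan takes 11:)
1. Guide goes to the east ledge with the cat and the corn.
2. Guide goes back to the west ledge alone.
3. Guide goes to the east ledge with the cabbage.
4. Guide goes back to the west ledge alone.
5. Guide goes to the east ledge with the rabbit and the terrier.
6. Guide goes back to the west ledge with the cat and the corn.
7. Guide goes to the east ledge with the goat and the grain.
8. Guide goes back to the west ledge alone.
9. Guide goes to the east ledge with the lamb and the mouse.
10. Guide goes back to the west ledge alone.
11. Guide goes to the east ledge with the cat and the corn.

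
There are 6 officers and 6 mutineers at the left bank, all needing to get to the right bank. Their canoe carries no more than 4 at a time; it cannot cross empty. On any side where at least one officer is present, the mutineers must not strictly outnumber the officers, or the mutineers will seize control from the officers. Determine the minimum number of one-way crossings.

9

Counting alone: each trip to the right bank takes at most 4 across and each return brings at least 1 back, so after t trips out (and t−1 returns) at most 4t − (t−1) of the 12 are across; that first reaches 12 at t = 4, so at least 7 crossings are needed.
The safety rule pushes this higher. Following every safe sequence of crossings, the most of the 12 that can be at the right bank as the canoe arrives there on crossing 7 is 11 — never all 12.
So no plan with fewer than 9 crossings exists, and this one achieves 9:
1. 2 mutineers → the right bank.  (the left bank: 6O 4M; the right bank: 0O 2M)
2. 1 mutineer ← the left bank.  (the left bank: 6O 5M; the right bank: 0O 1M)
3. 4 mutineers → the right bank.  (the left bank: 6O 1M; the right bank: 0O 5M)
4. 1 mutineer ← the left bank.  (the left bank: 6O 2M; the right bank: 0O 4M)
5. 4 officers → the right bank.  (the left bank: 2O 2M; the right bank: 4O 4M)
6. 1 officer and 1 mutineer ← the left bank.  (the left bank: 3O 3M; the right bank: 3O 3M)
7. 2 officers and 2 mutineers → the right bank.  (the left bank: 1O 1M; the right bank: 5O 5M)
8. 1 officer and 1 mutineer ← the left bank.  (the left bank: 2O 2M; the right bank: 4O 4M)
9. 2 officers and 2 mutineers → the right bank.  (the left bank: 0O 0M; the right bank: 6O 6M)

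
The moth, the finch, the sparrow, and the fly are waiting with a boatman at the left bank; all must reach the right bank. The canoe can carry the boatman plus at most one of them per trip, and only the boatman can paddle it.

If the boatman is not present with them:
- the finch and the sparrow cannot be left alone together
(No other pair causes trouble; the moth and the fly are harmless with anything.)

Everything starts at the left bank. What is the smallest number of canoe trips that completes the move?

7

Counting alone: the boatman can take at most 1 across per trip to the right bank, so moving all 4 needs at least 4 loaded trips out, with a return between consecutive ones — at least 7 crossings.
The plan below uses exactly 7 crossings, so it is optimal:
1. Boatman goes to the right bank with the finch.  [the left bank: the fly, the moth, the sparrow | the right bank: the finch]
2. Boatman goes back to the left bank alone.  [the left bank: the fly, the moth, the sparrow | the right bank: the finch]
3. Boatman goes to the right bank with the moth.  [the left bank: the fly, the sparrow | the right bank: the finch, the moth]
4. Boatman goes back to the left bank alone.  [the left bank: the fly, the sparrow | the right bank: the finch, the moth]
5. Boatman goes to the right bank with the fly.  [the left bank: the sparrow | the right bank: the finch, the fly, the moth]
6. Boatman goes back to the left bank alone.  [the left bank: the sparrow | the right bank: the finch, the fly, the moth]
7. Boatman goes to the right bank with the sparrow.  [the left bank: — | the right bank: the finch, the fly, the moth, the sparrow]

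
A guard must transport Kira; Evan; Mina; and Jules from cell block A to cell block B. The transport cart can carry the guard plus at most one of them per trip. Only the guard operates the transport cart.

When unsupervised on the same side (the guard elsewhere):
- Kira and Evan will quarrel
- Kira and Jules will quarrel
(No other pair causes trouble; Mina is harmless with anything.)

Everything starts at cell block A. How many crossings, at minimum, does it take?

Counting alone: the guard can take at most 1 across per trip to cell block B, so moving all 4 needs at least 4 loaded trips out, with a return between consecutive ones — at least 7 crossings.
The safety rule pushes this higher. Following every safe sequence of crossings, the most of the 4 that can be at cell block B as the transport cart arrives there on crossing 7 is 3 — never all 4.
So no plan with fewer than 9 crossings exists, and this one achieves 9:
1. Guard goes to cell block B with Kira.
2. Guard goes back to cell block A alone.
3. Guard goes to cell block B with Evan.
4. Guard goes back to cell block A with Kira.
5. Guard goes to cell block B with Jules.
6. Guard goes back to cell block A alone.
7. Guard goes to cell block B with Mina.
8. Guard goes back to cell block A alone.
9. Guard goes to cell block B with Kira.

9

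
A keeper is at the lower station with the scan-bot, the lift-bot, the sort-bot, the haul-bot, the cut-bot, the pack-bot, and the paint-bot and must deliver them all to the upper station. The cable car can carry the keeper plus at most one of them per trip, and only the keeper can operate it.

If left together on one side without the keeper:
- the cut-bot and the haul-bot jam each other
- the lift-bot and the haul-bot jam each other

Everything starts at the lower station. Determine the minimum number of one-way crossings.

15

Counting alone: the keeper can take at most 1 across per trip to the upper station, so moving all 7 needs at least 7 loaded trips out, with a return between consecutive ones — at least 13 crossings.
The safety rule pushes this higher. Following every safe sequence of crossings, the most of the 7 that can be at the upper station as the cable car arrives there on crossing 13 is 6 — never all 7.
So no plan with fewer than 15 crossings exists, and this one achieves 15:
1. Keeper goes to the upper station with the haul-bot.
2. Keeper goes back to the lower station alone.
3. Keeper goes to the upper station with the scan-bot.
4. Keeper goes back to the lower station alone.
5. Keeper goes to the upper station with the lift-bot.
6. Keeper goes back to the lower station with the haul-bot.
7. Keeper goes to the upper station with the cut-bot.
8. Keeper goes back to the lower station alone.
9. Keeper goes to the upper station with the sort-bot.
10. Keeper goes back to the lower station alone.
11. Keeper goes to the upper station with the pack-bot.
12. Keeper goes back to the lower station alone.
13. Keeper goes to the upper station with the paint-bot.
14. Keeper goes back to the lower station alone.
15. Keeper goes to the upper station with the haul-bot.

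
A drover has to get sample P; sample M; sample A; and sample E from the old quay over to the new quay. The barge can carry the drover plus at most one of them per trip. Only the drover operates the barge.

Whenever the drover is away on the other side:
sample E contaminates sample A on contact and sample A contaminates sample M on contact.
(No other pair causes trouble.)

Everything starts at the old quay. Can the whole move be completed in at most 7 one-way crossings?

No

Counting alone: the drover can take at most 1 across per trip to the new quay, so moving all 4 needs at least 4 loaded trips out, with a return between consecutive ones — at least 7 crossings.
The safety rule pushes this higher. Following every safe sequence of crossings, the most of the 4 that can be at the new quay as the barge arrives there on crossing 7 is 3 — never all 4.
So the move cannot be finished within 7 crossings. (The shortest complete plan takes 9:)
1. Drover goes to the new quay with sample A.
2. Drover goes back to the old quay alone.
3. Drover goes to the new quay with sample P.
4. Drover goes back to the old quay alone.
5. Drover goes to the new quay with sample M.
6. Drover goes back to the old quay with sample A.
7. Drover goes to the new quay with sample E.
8. Drover goes back to the old quay alone.
9. Drover goes to the new quay with sample A.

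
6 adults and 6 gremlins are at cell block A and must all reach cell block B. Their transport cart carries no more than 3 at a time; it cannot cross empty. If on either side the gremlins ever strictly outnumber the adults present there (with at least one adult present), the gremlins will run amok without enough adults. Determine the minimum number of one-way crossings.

impossible

Following every safe sequence of crossings from the start, the most of the 12 that can be at cell block B as the transport cart arrives there on crossings 1, 3, 5 is 3, 5, 6 respectively; the best ever achieved is 6 of 12.
From crossing 7 on, no configuration arises that was not already reachable earlier: only 17 distinct safe configurations (who is on which side, and where the transport cart is) can ever be reached, none of them has everyone across, and every continuation just revisits them. They are: 0 adults + 0 gremlins across (transport cart back at the start); 0 adults + 1 gremlin across (transport cart there); 0 adults + 1 gremlin across (transport cart back at the start); 0 adults + 2 gremlins across (transport cart there); 0 adults + 2 gremlins across (transport cart back at the start); 0 adults + 3 gremlins across (transport cart there); 0 adults + 3 gremlins across (transport cart back at the start); 0 adults + 4 gremlins across (transport cart there); 0 adults + 4 gremlins across (transport cart back at the start); 0 adults + 5 gremlins across (transport cart there); 0 adults + 5 gremlins across (transport cart back at the start); 0 adults + 6 gremlins across (transport cart there); 1 adult + 1 gremlin across (transport cart there); 1 adult + 1 gremlin across (transport cart back at the start); 2 adults + 2 gremlins across (transport cart there); 2 adults + 2 gremlins across (transport cart back at the start); 3 adults + 3 gremlins across (transport cart there). So no valid plan exists.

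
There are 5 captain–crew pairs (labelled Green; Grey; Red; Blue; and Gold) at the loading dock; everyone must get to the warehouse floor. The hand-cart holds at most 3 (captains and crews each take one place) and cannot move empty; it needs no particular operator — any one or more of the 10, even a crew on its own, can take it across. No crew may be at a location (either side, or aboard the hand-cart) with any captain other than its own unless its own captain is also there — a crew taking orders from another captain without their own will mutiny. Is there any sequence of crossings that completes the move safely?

Yes

1. captain Green and crew Green cross → the warehouse floor.
2. captain Green crosses ← the loading dock.
3. crew Blue, crew Grey, and crew Red cross → the warehouse floor.
4. crew Green crosses ← the loading dock.
5. captain Blue, captain Grey, and captain Red cross → the warehouse floor.
6. captain Grey and crew Grey cross ← the loading dock.
7. captain Gold, captain Green, and captain Grey cross → the warehouse floor.
8. crew Red crosses ← the loading dock.
9. crew Green and crew Grey cross → the warehouse floor.
10. crew Green crosses ← the loading dock.
11. crew Gold, crew Green, and crew Red cross → the warehouse floor.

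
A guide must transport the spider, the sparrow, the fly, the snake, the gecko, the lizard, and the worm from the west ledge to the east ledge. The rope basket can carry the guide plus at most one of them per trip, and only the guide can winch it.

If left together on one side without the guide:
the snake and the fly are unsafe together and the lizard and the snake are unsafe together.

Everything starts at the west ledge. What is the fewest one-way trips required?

Counting alone: the guide can take at most 1 across per trip to the east ledge, so moving all 7 needs at least 7 loaded trips out, with a return between consecutive ones — at least 13 crossings.
The safety rule pushes this higher. Following every safe sequence of crossings, the most of the 7 that can be at the east ledge as the rope basket arrives there on crossing 13 is 6 — never all 7.
So no plan with fewer than 15 crossings exists, and this one achieves 15:
1. Guide goes to the east ledge with the snake.  [the west ledge: the fly, the gecko, the lizard, the sparrow, the spider, the worm | the east ledge: the snake]
2. Guide goes back to the west ledge alone.  [the west ledge: the fly, the gecko, the lizard, the sparrow, the spider, the worm | the east ledge: the snake]
3. Guide goes to the east ledge with the spider.  [the west ledge: the fly, the gecko, the lizard, the sparrow, the worm | the east ledge: the snake, the spider]
4. Guide goes back to the west ledge alone.  [the west ledge: the fly, the gecko, the lizard, the sparrow, the worm | the east ledge: the snake, the spider]
5. Guide goes to the east ledge with the sparrow.  [the west ledge: the fly, the gecko, the lizard, the worm | the east ledge: the snake, the sparrow, the spider]
6. Guide goes back to the west ledge alone.  [the west ledge: the fly, the gecko, the lizard, the worm | the east ledge: the snake, the sparrow, the spider]
7. Guide goes to the east ledge with the fly.  [the west ledge: the gecko, the lizard, the worm | the east ledge: the fly, the snake, the sparrow, the spider]
8. Guide goes back to the west ledge with the snake.  [the west ledge: the gecko, the lizard, the snake, the worm | the east ledge: the fly, the sparrow, the spider]
9. Guide goes to the east ledge with the lizard.  [the west ledge: the gecko, the snake, the worm | the east ledge: the fly, the lizard, the sparrow, the spider]
10. Guide goes back to the west ledge alone.  [the west ledge: the gecko, the snake, the worm | the east ledge: the fly, the lizard, the sparrow, the spider]
11. Guide goes to the east ledge with the gecko.  [the west ledge: the snake, the worm | the east ledge: the fly, the gecko, the lizard, the sparrow, the spider]
12. Guide goes back to the west ledge alone.  [the west ledge: the snake, the worm | the east ledge: the fly, the gecko, the lizard, the sparrow, the spider]
13. Guide goes to the east ledge with the worm.  [the west ledge: the snake | the east ledge: the fly, the gecko, the lizard, the sparrow, the spider, the worm]
14. Guide goes back to the west ledge alone.  [the west ledge: the snake | the east ledge: the fly, the gecko, the lizard, the sparrow, the spider, the worm]
15. Guide goes to the east ledge with the snake.  [the west ledge: — | the east ledge: the fly, the gecko, the lizard, the snake, the sparrow, the spider, the worm]

15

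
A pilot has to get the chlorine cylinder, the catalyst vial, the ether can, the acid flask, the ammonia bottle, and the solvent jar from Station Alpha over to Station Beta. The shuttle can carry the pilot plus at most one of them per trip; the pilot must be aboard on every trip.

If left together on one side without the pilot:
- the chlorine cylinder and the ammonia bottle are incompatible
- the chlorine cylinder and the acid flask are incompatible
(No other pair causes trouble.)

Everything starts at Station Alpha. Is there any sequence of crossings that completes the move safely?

Yes

1. Pilot goes to Station Beta with the chlorine cylinder.  [Station Alpha: the acid flask, the ammonia bottle, the catalyst vial, the ether can, the solvent jar | Station Beta: the chlorine cylinder]
2. Pilot goes back to Station Alpha alone.  [Station Alpha: the acid flask, the ammonia bottle, the catalyst vial, the ether can, the solvent jar | Station Beta: the chlorine cylinder]
3. Pilot goes to Station Beta with the catalyst vial.  [Station Alpha: the acid flask, the ammonia bottle, the ether can, the solvent jar | Station Beta: the catalyst vial, the chlorine cylinder]
4. Pilot goes back to Station Alpha alone.  [Station Alpha: the acid flask, the ammonia bottle, the ether can, the solvent jar | Station Beta: the catalyst vial, the chlorine cylinder]
5. Pilot goes to Station Beta with the ether can.  [Station Alpha: the acid flask, the ammonia bottle, the solvent jar | Station Beta: the catalyst vial, the chlorine cylinder, the ether can]
6. Pilot goes back to Station Alpha alone.  [Station Alpha: the acid flask, the ammonia bottle, the solvent jar | Station Beta: the catalyst vial, the chlorine cylinder, the ether can]
7. Pilot goes to Station Beta with the acid flask.  [Station Alpha: the ammonia bottle, the solvent jar | Station Beta: the acid flask, the catalyst vial, the chlorine cylinder, the ether can]
8. Pilot goes back to Station Alpha with the chlorine cylinder.  [Station Alpha: the ammonia bottle, the chlorine cylinder, the solvent jar | Station Beta: the acid flask, the catalyst vial, the ether can]
9. Pilot goes to Station Beta with the ammonia bottle.  [Station Alpha: the chlorine cylinder, the solvent jar | Station Beta: the acid flask, the ammonia bottle, the catalyst vial, the ether can]
10. Pilot goes back to Station Alpha alone.  [Station Alpha: the chlorine cylinder, the solvent jar | Station Beta: the acid flask, the ammonia bottle, the catalyst vial, the ether can]
11. Pilot goes to Station Beta with the solvent jar.  [Station Alpha: the chlorine cylinder | Station Beta: the acid flask, the ammonia bottle, the catalyst vial, the ether can, the solvent jar]
12. Pilot goes back to Station Alpha alone.  [Station Alpha: the chlorine cylinder | Station Beta: the acid flask, the ammonia bottle, the catalyst vial, the ether can, the solvent jar]
13. Pilot goes to Station Beta with the chlorine cylinder.  [Station Alpha: — | Station Beta: the acid flask, the ammonia bottle, the catalyst vial, the chlorine cylinder, the ether can, the solvent jar]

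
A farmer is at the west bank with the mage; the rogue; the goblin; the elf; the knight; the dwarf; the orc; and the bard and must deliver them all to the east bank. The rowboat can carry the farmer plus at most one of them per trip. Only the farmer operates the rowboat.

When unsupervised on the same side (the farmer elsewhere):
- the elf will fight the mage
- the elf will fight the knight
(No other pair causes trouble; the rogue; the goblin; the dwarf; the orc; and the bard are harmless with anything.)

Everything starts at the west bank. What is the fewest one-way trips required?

Counting alone: the farmer can take at most 1 across per trip to the east bank, so moving all 8 needs at least 8 loaded trips out, with a return between consecutive ones — at least 15 crossings.
The safety rule pushes this higher. Following every safe sequence of crossings, the most of the 8 that can be at the east bank as the rowboat arrives there on crossing 15 is 7 — never all 8.
So no plan with fewer than 17 crossings exists, and this one achieves 17:
1. Farmer goes to the east bank with the elf.  [the west bank: the bard, the dwarf, the goblin, the knight, the mage, the orc, the rogue | the east bank: the elf]
2. Farmer goes back to the west bank alone.  [the west bank: the bard, the dwarf, the goblin, the knight, the mage, the orc, the rogue | the east bank: the elf]
3. Farmer goes to the east bank with the mage.  [the west bank: the bard, the dwarf, the goblin, the knight, the orc, the rogue | the east bank: the elf, the mage]
4. Farmer goes back to the west bank with the elf.  [the west bank: the bard, the dwarf, the elf, the goblin, the knight, the orc, the rogue | the east bank: the mage]
5. Farmer goes to the east bank with the knight.  [the west bank: the bard, the dwarf, the elf, the goblin, the orc, the rogue | the east bank: the knight, the mage]
6. Farmer goes back to the west bank alone.  [the west bank: the bard, the dwarf, the elf, the goblin, the orc, the rogue | the east bank: the knight, the mage]
7. Farmer goes to the east bank with the rogue.  [the west bank: the bard, the dwarf, the elf, the goblin, the orc | the east bank: the knight, the mage, the rogue]
8. Farmer goes back to the west bank alone.  [the west bank: the bard, the dwarf, the elf, the goblin, the orc | the east bank: the knight, the mage, the rogue]
9. Farmer goes to the east bank with the goblin.  [the west bank: the bard, the dwarf, the elf, the orc | the east bank: the goblin, the knight, the mage, the rogue]
10. Farmer goes back to the west bank alone.  [the west bank: the bard, the dwarf, the elf, the orc | the east bank: the goblin, the knight, the mage, the rogue]
11. Farmer goes to the east bank with the dwarf.  [the west bank: the bard, the elf, the orc | the east bank: the dwarf, the goblin, the knight, the mage, the rogue]
12. Farmer goes back to the west bank alone.  [the west bank: the bard, the elf, the orc | the east bank: the dwarf, the goblin, the knight, the mage, the rogue]
13. Farmer goes to the east bank with the orc.  [the west bank: the bard, the elf | the east bank: the dwarf, the goblin, the knight, the mage, the orc, the rogue]
14. Farmer goes back to the west bank alone.  [the west bank: the bard, the elf | the east bank: the dwarf, the goblin, the knight, the mage, the orc, the rogue]
15. Farmer goes to the east bank with the bard.  [the west bank: the elf | the east bank: the bard, the dwarf, the goblin, the knight, the mage, the orc, the rogue]
16. Farmer goes back to the west bank alone.  [the west bank: the elf | the east bank: the bard, the dwarf, the goblin, the knight, the mage, the orc, the rogue]
17. Farmer goes to the east bank with the elf.  [the west bank: — | the east bank: the bard, the dwarf, the elf, the goblin, the knight, the mage, the orc, the rogue]

17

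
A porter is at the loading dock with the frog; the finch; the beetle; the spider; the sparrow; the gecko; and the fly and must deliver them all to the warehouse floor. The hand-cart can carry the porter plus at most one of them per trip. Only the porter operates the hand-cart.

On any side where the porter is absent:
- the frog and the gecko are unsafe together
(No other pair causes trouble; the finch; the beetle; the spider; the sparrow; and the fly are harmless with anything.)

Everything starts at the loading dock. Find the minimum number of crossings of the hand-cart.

Counting alone: the porter can take at most 1 across per trip to the warehouse floor, so moving all 7 needs at least 7 loaded trips out, with a return between consecutive ones — at least 13 crossings.
The plan below uses exactly 13 crossings, so it is optimal:
1. Porter goes to the warehouse floor with the frog.  [the loading dock: the beetle, the finch, the fly, the gecko, the sparrow, the spider | the warehouse floor: the frog]
2. Porter goes back to the loading dock alone.  [the loading dock: the beetle, the finch, the fly, the gecko, the sparrow, the spider | the warehouse floor: the frog]
3. Porter goes to the warehouse floor with the finch.  [the loading dock: the beetle, the fly, the gecko, the sparrow, the spider | the warehouse floor: the finch, the frog]
4. Porter goes back to the loading dock alone.  [the loading dock: the beetle, the fly, the gecko, the sparrow, the spider | the warehouse floor: the finch, the frog]
5. Porter goes to the warehouse floor with the beetle.  [the loading dock: the fly, the gecko, the sparrow, the spider | the warehouse floor: the beetle, the finch, the frog]
6. Porter goes back to the loading dock alone.  [the loading dock: the fly, the gecko, the sparrow, the spider | the warehouse floor: the beetle, the finch, the frog]
7. Porter goes to the warehouse floor with the spider.  [the loading dock: the fly, the gecko, the sparrow | the warehouse floor: the beetle, the finch, the frog, the spider]
8. Porter goes back to the loading dock alone.  [the loading dock: the fly, the gecko, the sparrow | the warehouse floor: the beetle, the finch, the frog, the spider]
9. Porter goes to the warehouse floor with the sparrow.  [the loading dock: the fly, the gecko | the warehouse floor: the beetle, the finch, the frog, the sparrow, the spider]
10. Porter goes back to the loading dock alone.  [the loading dock: the fly, the gecko | the warehouse floor: the beetle, the finch, the frog, the sparrow, the spider]
11. Porter goes to the warehouse floor with the fly.  [the loading dock: the gecko | the warehouse floor: the beetle, the finch, the fly, the frog, the sparrow, the spider]
12. Porter goes back to the loading dock alone.  [the loading dock: the gecko | the warehouse floor: the beetle, the finch, the fly, the frog, the sparrow, the spider]
13. Porter goes to the warehouse floor with the gecko.  [the loading dock: — | the warehouse floor: the beetle, the finch, the fly, the frog, the gecko, the sparrow, the spider]

13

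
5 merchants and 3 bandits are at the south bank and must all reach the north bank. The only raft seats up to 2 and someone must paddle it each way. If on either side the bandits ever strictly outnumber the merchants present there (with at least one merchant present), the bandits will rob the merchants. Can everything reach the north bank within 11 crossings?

Counting alone: each trip to the north bank takes at most 2 across and each return brings at least 1 back, so after t trips out (and t−1 returns) at most 2t − (t−1) of the 8 are across; that first reaches 8 at t = 7, so at least 13 crossings are needed.
Since 11 < 13, 11 crossings cannot be enough. (The shortest complete plan in fact takes 13:)
1. 2 bandits → the north bank.  (the south bank: 5M 1B; the north bank: 0M 2B)
2. 1 bandit ← the south bank.  (the south bank: 5M 2B; the north bank: 0M 1B)
3. 2 bandits → the north bank.  (the south bank: 5M 0B; the north bank: 0M 3B)
4. 1 bandit ← the south bank.  (the south bank: 5M 1B; the north bank: 0M 2B)
5. 2 merchants → the north bank.  (the south bank: 3M 1B; the north bank: 2M 2B)
6. 1 bandit ← the south bank.  (the south bank: 3M 2B; the north bank: 2M 1B)
7. 1 merchant and 1 bandit → the north bank.  (the south bank: 2M 1B; the north bank: 3M 2B)
8. 1 bandit ← the south bank.  (the south bank: 2M 2B; the north bank: 3M 1B)
9. 2 bandits → the north bank.  (the south bank: 2M 0B; the north bank: 3M 3B)
10. 1 bandit ← the south bank.  (the south bank: 2M 1B; the north bank: 3M 2B)
11. 1 merchant and 1 bandit → the north bank.  (the south bank: 1M 0B; the north bank: 4M 3B)
12. 1 bandit ← the south bank.  (the south bank: 1M 1B; the north bank: 4M 2B)
13. 1 merchant and 1 bandit → the north bank.  (the south bank: 0M 0B; the north bank: 5M 3B)

No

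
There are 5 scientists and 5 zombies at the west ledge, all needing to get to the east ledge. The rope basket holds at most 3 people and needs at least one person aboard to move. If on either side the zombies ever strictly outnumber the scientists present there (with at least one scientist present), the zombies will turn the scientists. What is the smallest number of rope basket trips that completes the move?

Counting alone: each trip to the east ledge takes at most 3 across and each return brings at least 1 back, so after t trips out (and t−1 returns) at most 3t − (t−1) of the 10 are across; that first reaches 10 at t = 5, so at least 9 crossings are needed.
The safety rule pushes this higher. Following every safe sequence of crossings, the most of the 10 that can be at the east ledge as the rope basket arrives there on crossing 9 is 9 — never all 10.
So no plan with fewer than 11 crossings exists, and this one achieves 11:
1. 2 zombies → the east ledge.  (the west ledge: 5S 3Z; the east ledge: 0S 2Z)
2. 1 zombie ← the west ledge.  (the west ledge: 5S 4Z; the east ledge: 0S 1Z)
3. 3 zombies → the east ledge.  (the west ledge: 5S 1Z; the east ledge: 0S 4Z)
4. 1 zombie ← the west ledge.  (the west ledge: 5S 2Z; the east ledge: 0S 3Z)
5. 3 scientists → the east ledge.  (the west ledge: 2S 2Z; the east ledge: 3S 3Z)
6. 1 scientist and 1 zombie ← the west ledge.  (the west ledge: 3S 3Z; the east ledge: 2S 2Z)
7. 3 scientists → the east ledge.  (the west ledge: 0S 3Z; the east ledge: 5S 2Z)
8. 1 zombie ← the west ledge.  (the west ledge: 0S 4Z; the east ledge: 5S 1Z)
9. 2 zombies → the east ledge.  (the west ledge: 0S 2Z; the east ledge: 5S 3Z)
10. 1 zombie ← the west ledge.  (the west ledge: 0S 3Z; the east ledge: 5S 2Z)
11. 3 zombies → the east ledge.  (the west ledge: 0S 0Z; the east ledge: 5S 5Z)

11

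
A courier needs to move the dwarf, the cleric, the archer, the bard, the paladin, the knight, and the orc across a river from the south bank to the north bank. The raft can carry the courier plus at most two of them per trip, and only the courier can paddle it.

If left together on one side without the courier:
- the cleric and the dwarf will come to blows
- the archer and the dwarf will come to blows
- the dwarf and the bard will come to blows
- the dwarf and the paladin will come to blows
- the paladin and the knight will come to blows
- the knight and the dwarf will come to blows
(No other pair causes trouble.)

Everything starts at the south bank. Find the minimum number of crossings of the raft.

Counting alone: the courier can take at most 2 across per trip to the north bank, so moving all 7 needs at least 4 loaded trips out, with a return between consecutive ones — at least 7 crossings.
The safety rule pushes this higher. Following every safe sequence of crossings, the most of the 7 that can be at the north bank as the raft arrives there on crossings 7, 9 is 5, 6 respectively — never all 7.
So no plan with fewer than 11 crossings exists, and this one achieves 11:
1. Courier goes to the north bank with the dwarf and the paladin.
2. Courier goes back to the south bank with the dwarf.
3. Courier goes to the north bank with the cleric and the dwarf.
4. Courier goes back to the south bank with the dwarf.
5. Courier goes to the north bank with the archer and the dwarf.
6. Courier goes back to the south bank with the dwarf.
7. Courier goes to the north bank with the bard and the dwarf.
8. Courier goes back to the south bank with the dwarf.
9. Courier goes to the north bank with the dwarf and the orc.
10. Courier goes back to the south bank with the dwarf.
11. Courier goes to the north bank with the dwarf and the knight.

11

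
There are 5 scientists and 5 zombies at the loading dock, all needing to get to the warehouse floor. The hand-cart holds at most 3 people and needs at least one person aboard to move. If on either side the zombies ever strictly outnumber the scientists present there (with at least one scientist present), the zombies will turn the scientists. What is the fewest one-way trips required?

Counting alone: each trip to the warehouse floor takes at most 3 across and each return brings at least 1 back, so after t trips out (and t−1 returns) at most 3t − (t−1) of the 10 are across; that first reaches 10 at t = 5, so at least 9 crossings are needed.
The safety rule pushes this higher. Following every safe sequence of crossings, the most of the 10 that can be at the warehouse floor as the hand-cart arrives there on crossing 9 is 9 — never all 10.
So no plan with fewer than 11 crossings exists, and this one achieves 11:
1. 2 zombies → the warehouse floor.  (the loading dock: 5S 3Z; the warehouse floor: 0S 2Z)
2. 1 zombie ← the loading dock.  (the loading dock: 5S 4Z; the warehouse floor: 0S 1Z)
3. 3 zombies → the warehouse floor.  (the loading dock: 5S 1Z; the warehouse floor: 0S 4Z)
4. 1 zombie ← the loading dock.  (the loading dock: 5S 2Z; the warehouse floor: 0S 3Z)
5. 3 scientists → the warehouse floor.  (the loading dock: 2S 2Z; the warehouse floor: 3S 3Z)
6. 1 scientist and 1 zombie ← the loading dock.  (the loading dock: 3S 3Z; the warehouse floor: 2S 2Z)
7. 3 scientists → the warehouse floor.  (the loading dock: 0S 3Z; the warehouse floor: 5S 2Z)
8. 1 zombie ← the loading dock.  (the loading dock: 0S 4Z; the warehouse floor: 5S 1Z)
9. 2 zombies → the warehouse floor.  (the loading dock: 0S 2Z; the warehouse floor: 5S 3Z)
10. 1 zombie ← the loading dock.  (the loading dock: 0S 3Z; the warehouse floor: 5S 2Z)
11. 3 zombies → the warehouse floor.  (the loading dock: 0S 0Z; the warehouse floor: 5S 5Z)

11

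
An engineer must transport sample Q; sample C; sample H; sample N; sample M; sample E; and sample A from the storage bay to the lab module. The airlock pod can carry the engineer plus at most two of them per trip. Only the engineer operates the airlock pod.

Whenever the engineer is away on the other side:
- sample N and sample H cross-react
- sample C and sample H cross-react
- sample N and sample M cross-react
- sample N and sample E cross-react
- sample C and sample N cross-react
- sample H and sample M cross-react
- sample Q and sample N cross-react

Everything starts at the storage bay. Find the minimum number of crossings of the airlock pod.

Counting alone: the engineer can take at most 2 across per trip to the lab module, so moving all 7 needs at least 4 loaded trips out, with a return between consecutive ones — at least 7 crossings.
The safety rule pushes this higher. Following every safe sequence of crossings, the most of the 7 that can be at the lab module as the airlock pod arrives there on crossings 7, 9 is 5, 6 respectively — never all 7.
So no plan with fewer than 11 crossings exists, and this one achieves 11:
1. Engineer goes to the lab module with sample H and sample N.
2. Engineer goes back to the storage bay with sample H.
3. Engineer goes to the lab module with sample H and sample Q.
4. Engineer goes back to the storage bay with sample N.
5. Engineer goes to the lab module with sample E and sample N.
6. Engineer goes back to the storage bay with sample N.
7. Engineer goes to the lab module with sample C and sample M.
8. Engineer goes back to the storage bay with sample H.
9. Engineer goes to the lab module with sample A and sample H.
10. Engineer goes back to the storage bay with sample H.
11. Engineer goes to the lab module with sample H and sample N.

11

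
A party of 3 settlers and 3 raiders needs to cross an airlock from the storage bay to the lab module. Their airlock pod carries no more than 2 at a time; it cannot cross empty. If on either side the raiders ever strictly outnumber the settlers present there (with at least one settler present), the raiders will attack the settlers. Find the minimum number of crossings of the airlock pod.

11

Counting alone: each trip to the lab module takes at most 2 across and each return brings at least 1 back, so after t trips out (and t−1 returns) at most 2t − (t−1) of the 6 are across; that first reaches 6 at t = 5, so at least 9 crossings are needed.
The safety rule pushes this higher. Following every safe sequence of crossings, the most of the 6 that can be at the lab module as the airlock pod arrives there on crossing 9 is 5 — never all 6.
So no plan with fewer than 11 crossings exists, and this one achieves 11:
1. 2 raiders → the lab module.  (the storage bay: 3S 1R; the lab module: 0S 2R)
2. 1 raider ← the storage bay.  (the storage bay: 3S 2R; the lab module: 0S 1R)
3. 2 raiders → the lab module.  (the storage bay: 3S 0R; the lab module: 0S 3R)
4. 1 raider ← the storage bay.  (the storage bay: 3S 1R; the lab module: 0S 2R)
5. 2 settlers → the lab module.  (the storage bay: 1S 1R; the lab module: 2S 2R)
6. 1 settler and 1 raider ← the storage bay.  (the storage bay: 2S 2R; the lab module: 1S 1R)
7. 2 settlers → the lab module.  (the storage bay: 0S 2R; the lab module: 3S 1R)
8. 1 raider ← the storage bay.  (the storage bay: 0S 3R; the lab module: 3S 0R)
9. 2 raiders → the lab module.  (the storage bay: 0S 1R; the lab module: 3S 2R)
10. 1 raider ← the storage bay.  (the storage bay: 0S 2R; the lab module: 3S 1R)
11. 2 raiders → the lab module.  (the storage bay: 0S 0R; the lab module: 3S 3R)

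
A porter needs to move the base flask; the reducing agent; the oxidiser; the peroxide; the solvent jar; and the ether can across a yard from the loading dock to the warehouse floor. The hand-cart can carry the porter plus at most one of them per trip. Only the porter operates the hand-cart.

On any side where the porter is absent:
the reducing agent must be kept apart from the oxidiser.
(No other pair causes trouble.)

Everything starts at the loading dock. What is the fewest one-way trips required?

Counting alone: the porter can take at most 1 across per trip to the warehouse floor, so moving all 6 needs at least 6 loaded trips out, with a return between consecutive ones — at least 11 crossings.
The plan below uses exactly 11 crossings, so it is optimal:
1. Porter goes to the warehouse floor with the reducing agent.
2. Porter goes back to the loading dock alone.
3. Porter goes to the warehouse floor with the base flask.
4. Porter goes back to the loading dock alone.
5. Porter goes to the warehouse floor with the peroxide.
6. Porter goes back to the loading dock alone.
7. Porter goes to the warehouse floor with the solvent jar.
8. Porter goes back to the loading dock alone.
9. Porter goes to the warehouse floor with the ether can.
10. Porter goes back to the loading dock alone.
11. Porter goes to the warehouse floor with the oxidiser.

11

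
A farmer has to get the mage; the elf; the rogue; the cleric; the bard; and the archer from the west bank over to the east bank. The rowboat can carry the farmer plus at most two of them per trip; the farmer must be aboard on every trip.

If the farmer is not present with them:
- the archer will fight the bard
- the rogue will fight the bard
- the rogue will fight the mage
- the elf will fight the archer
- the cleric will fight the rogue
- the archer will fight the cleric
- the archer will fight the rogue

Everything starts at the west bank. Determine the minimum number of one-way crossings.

Counting alone: the farmer can take at most 2 across per trip to the east bank, so moving all 6 needs at least 3 loaded trips out, with a return between consecutive ones — at least 5 crossings.
The safety rule pushes this higher. Following every safe sequence of crossings, the most of the 6 that can be at the east bank as the rowboat arrives there on crossings 5, 7 is 4, 5 respectively — never all 6.
So no plan with fewer than 9 crossings exists, and this one achieves 9:
1. Farmer goes to the east bank with the archer and the rogue.
2. Farmer goes back to the west bank with the rogue.
3. Farmer goes to the east bank with the mage and the rogue.
4. Farmer goes back to the west bank with the rogue.
5. Farmer goes to the east bank with the bard and the cleric.
6. Farmer goes back to the west bank with the archer.
7. Farmer goes to the east bank with the elf and the rogue.
8. Farmer goes back to the west bank with the rogue.
9. Farmer goes to the east bank with the archer and the rogue.

9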